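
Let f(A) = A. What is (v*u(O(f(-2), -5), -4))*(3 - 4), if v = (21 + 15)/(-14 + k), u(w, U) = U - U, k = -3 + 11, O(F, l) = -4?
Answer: 0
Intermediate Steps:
k = 8
u(w, U) = 0
v = -6 (v = (21 + 15)/(-14 + 8) = 36/(-6) = 36*(-1/6) = -6)
(v*u(O(f(-2), -5), -4))*(3 - 4) = (-6*0)*(3 - 4) = 0*(-1) = 0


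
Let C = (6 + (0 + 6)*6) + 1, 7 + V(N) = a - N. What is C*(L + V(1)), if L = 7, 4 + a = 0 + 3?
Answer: -86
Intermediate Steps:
a = -1 (a = -4 + (0 + 3) = -4 + 3 = -1)
V(N) = -8 - N (V(N) = -7 + (-1 - N) = -8 - N)
C = 43 (C = (6 + 6*6) + 1 = (6 + 36) + 1 = 42 + 1 = 43)
C*(L + V(1)) = 43*(7 + (-8 - 1*1)) = 43*(7 + (-8 - 1)) = 43*(7 - 9) = 43*(-2) = -86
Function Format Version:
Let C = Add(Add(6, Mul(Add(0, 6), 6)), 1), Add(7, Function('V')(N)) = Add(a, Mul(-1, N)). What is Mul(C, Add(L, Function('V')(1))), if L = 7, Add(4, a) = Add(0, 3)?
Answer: -86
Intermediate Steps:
a = -1 (a = Add(-4, Add(0, 3)) = Add(-4, 3) = -1)
Function('V')(N) = Add(-8, Mul(-1, N)) (Function('V')(N) = Add(-7, Add(-1, Mul(-1, N))) = Add(-8, Mul(-1, N)))
C = 43 (C = Add(Add(6, Mul(6, 6)), 1) = Add(Add(6, 36), 1) = Add(42, 1) = 43)
Mul(C, Add(L, Function('V')(1))) = Mul(43, Add(7, Add(-8, Mul(-1, 1)))) = Mul(43, Add(7, Add(-8, -1))) = Mul(43, Add(7, -9)) = Mul(43, -2) = -86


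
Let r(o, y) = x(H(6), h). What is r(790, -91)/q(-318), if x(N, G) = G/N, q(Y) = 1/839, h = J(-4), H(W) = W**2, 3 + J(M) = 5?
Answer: 839/18 ≈ 46.611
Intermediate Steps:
J(M) = 2 (J(M) = -3 + 5 = 2)
h = 2
q(Y) = 1/839
r(o, y) = 1/18 (r(o, y) = 2/(6**2) = 2/36 = 2*(1/36) = 1/18)
r(790, -91)/q(-318) = 1/(18*(1/839)) = (1/18)*839 = 839/18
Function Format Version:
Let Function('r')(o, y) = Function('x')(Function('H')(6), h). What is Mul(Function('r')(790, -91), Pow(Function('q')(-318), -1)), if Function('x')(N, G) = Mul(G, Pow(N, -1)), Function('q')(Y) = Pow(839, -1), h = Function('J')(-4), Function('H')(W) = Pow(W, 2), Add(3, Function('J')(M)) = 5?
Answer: Rational(839, 18) ≈ 46.611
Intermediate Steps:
Function('J')(M) = 2 (Function('J')(M) = Add(-3, 5) = 2)
h = 2
Function('q')(Y) = Rational(1, 839)
Function('r')(o, y) = Rational(1, 18) (Function('r')(o, y) = Mul(2, Pow(Pow(6, 2), -1)) = Mul(2, Pow(36, -1)) = Mul(2, Rational(1, 36)) = Rational(1, 18))
Mul(Function('r')(790, -91), Pow(Function('q')(-318), -1)) = Mul(Rational(1, 18), Pow(Rational(1, 839), -1)) = Mul(Rational(1, 18), 839) = Rational(839, 18)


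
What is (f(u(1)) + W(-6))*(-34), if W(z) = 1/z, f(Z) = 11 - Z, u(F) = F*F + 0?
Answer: -1003/3 ≈ -334.33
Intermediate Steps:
u(F) = F² (u(F) = F² + 0 = F²)
(f(u(1)) + W(-6))*(-34) = ((11 - 1*1²) + 1/(-6))*(-34) = ((11 - 1*1) - ⅙)*(-34) = ((11 - 1) - ⅙)*(-34) = (10 - ⅙)*(-34) = (59/6)*(-34) = -1003/3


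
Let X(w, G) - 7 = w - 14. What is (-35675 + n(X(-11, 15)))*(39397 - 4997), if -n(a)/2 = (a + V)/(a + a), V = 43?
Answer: -11044550000/9 ≈ -1.2272e+9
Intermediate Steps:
X(w, G) = -7 + w (X(w, G) = 7 + (w - 14) = 7 + (-14 + w) = -7 + w)
n(a) = -(43 + a)/a (n(a) = -2*(a + 43)/(a + a) = -2*(43 + a)/(2*a) = -2*(43 + a)*1/(2*a) = -(43 + a)/a)
(-35675 + n(X(-11, 15)))*(39397 - 4997) = (-35675 + (-43 - (-7 - 11))/(-7 - 11))*(39397 - 4997) = (-35675 + (-43 - 1*(-18))/(-18))*34400 = (-35675 - (-43 + 18)/18)*34400 = (-35675 - 1/18*(-25))*34400 = (-35675 + 25/18)*34400 = -642125/18*34400 = -11044550000/9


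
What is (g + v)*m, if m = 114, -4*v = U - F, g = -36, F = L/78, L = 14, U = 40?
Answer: -136211/26 ≈ -5238.9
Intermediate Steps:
F = 7/39 (F = 14/78 = 14*(1/78) = 7/39 ≈ 0.17949)
v = -1553/156 (v = -(40 - 1*7/39)/4 = -(40 - 7/39)/4 = -¼*1553/39 = -1553/156 ≈ -9.9551)
(g + v)*m = (-36 - 1553/156)*114 = -7169/156*114 = -136211/26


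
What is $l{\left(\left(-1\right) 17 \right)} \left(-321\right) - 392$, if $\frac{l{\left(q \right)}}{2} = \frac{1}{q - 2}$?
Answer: $- \frac{6806}{19} \approx -358.21$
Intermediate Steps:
$l{\left(q \right)} = \frac{2}{-2 + q}$ ($l{\left(q \right)} = \frac{2}{q - 2} = \frac{2}{-2 + q}$)
$l{\left(\left(-1\right) 17 \right)} \left(-321\right) - 392 = \frac{2}{-2 - 17} \left(-321\right) - 392 = \frac{2}{-19} \left(-321\right) - 392 = 2 \left(- \frac{1}{19}\right) \left(-321\right) - 392 = \left(- \frac{2}{19}\right) \left(-321\right) - 392 = \frac{642}{19} - 392 = - \frac{6806}{19}$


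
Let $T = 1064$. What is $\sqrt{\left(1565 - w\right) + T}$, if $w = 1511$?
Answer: $\sqrt{1118} \approx 33.437$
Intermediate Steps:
$\sqrt{\left(1565 - w\right) + T} = \sqrt{\left(1565 - 1511\right) + 1064} = \sqrt{54 + 1064} = \sqrt{1118}$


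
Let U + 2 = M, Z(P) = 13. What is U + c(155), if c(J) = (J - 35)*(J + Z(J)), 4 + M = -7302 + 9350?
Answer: 22202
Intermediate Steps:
M = 2044 (M = -4 + (-7302 + 9350) = -4 + 2048 = 2044)
c(J) = (-35 + J)*(13 + J) (c(J) = (J - 35)*(J + 13) = (-35 + J)*(13 + J))
U = 2042 (U = -2 + 2044 = 2042)
U + c(155) = 2042 + (-455 + 155**2 - 22*155) = 2042 + (-455 + 24025 - 3410) = 2042 + 20160 = 22202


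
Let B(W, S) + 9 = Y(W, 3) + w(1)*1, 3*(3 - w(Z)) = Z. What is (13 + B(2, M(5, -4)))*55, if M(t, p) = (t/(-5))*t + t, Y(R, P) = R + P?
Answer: 1925/3 ≈ 641.67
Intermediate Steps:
Y(R, P) = P + R
w(Z) = 3 - Z/3
M(t, p) = t - t**2/5 (M(t, p) = (t*(-1/5))*t + t = (-t/5)*t + t = -t**2/5 + t = t - t**2/5)
B(W, S) = -10/3 + W (B(W, S) = -9 + ((3 + W) + (3 - 1/3*1)*1) = -9 + ((3 + W) + (3 - 1/3)*1) = -9 + ((3 + W) + (8/3)*1) = -9 + ((3 + W) + 8/3) = -9 + (17/3 + W) = -10/3 + W)
(13 + B(2, M(5, -4)))*55 = (13 + (-10/3 + 2))*55 = (13 - 4/3)*55 = (35/3)*55 = 1925/3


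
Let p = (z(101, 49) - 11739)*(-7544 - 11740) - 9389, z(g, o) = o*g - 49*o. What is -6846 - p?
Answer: -177236701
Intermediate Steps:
z(g, o) = -49*o + g*o (z(g, o) = g*o - 49*o = -49*o + g*o)
p = 177229855 (p = (49*(-49 + 101) - 11739)*(-7544 - 11740) - 9389 = (49*52 - 11739)*(-19284) - 9389 = (2548 - 11739)*(-19284) - 9389 = -9191*(-19284) - 9389 = 177239244 - 9389 = 177229855)
-6846 - p = -6846 - 1*177229855 = -6846 - 177229855 = -177236701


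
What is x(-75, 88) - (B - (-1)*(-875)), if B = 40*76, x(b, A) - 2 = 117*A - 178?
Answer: 7955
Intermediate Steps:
x(b, A) = -176 + 117*A (x(b, A) = 2 + (117*A - 178) = 2 + (-178 + 117*A) = -176 + 117*A)
B = 3040
x(-75, 88) - (B - (-1)*(-875)) = (-176 + 117*88) - (3040 - (-1)*(-875)) = (-176 + 10296) - (3040 - 1*875) = 10120 - (3040 - 875) = 10120 - 1*2165 = 10120 - 2165 = 7955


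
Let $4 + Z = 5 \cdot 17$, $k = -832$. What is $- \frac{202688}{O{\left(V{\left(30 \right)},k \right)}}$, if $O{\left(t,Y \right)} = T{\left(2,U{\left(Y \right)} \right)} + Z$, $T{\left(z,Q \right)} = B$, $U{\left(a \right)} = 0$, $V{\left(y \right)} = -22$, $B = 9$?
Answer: $- \frac{101344}{45} \approx -2252.1$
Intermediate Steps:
$T{\left(z,Q \right)} = 9$
$Z = 81$ ($Z = -4 + 5 \cdot 17 = -4 + 85 = 81$)
$O{\left(t,Y \right)} = 90$ ($O{\left(t,Y \right)} = 9 + 81 = 90$)
$- \frac{202688}{O{\left(V{\left(30 \right)},k \right)}} = - \frac{202688}{90} = \left(-202688\right) \frac{1}{90} = - \frac{101344}{45}$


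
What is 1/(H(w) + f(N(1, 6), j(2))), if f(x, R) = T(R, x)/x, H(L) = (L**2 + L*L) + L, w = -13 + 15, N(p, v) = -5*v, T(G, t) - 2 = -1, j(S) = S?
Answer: 30/299 ≈ 0.10033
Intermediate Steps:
T(G, t) = 1 (T(G, t) = 2 - 1 = 1)
w = 2
H(L) = L + 2*L**2 (H(L) = (L**2 + L**2) + L = 2*L**2 + L = L + 2*L**2)
f(x, R) = 1/x
1/(H(w) + f(N(1, 6), j(2))) = 1/(2*(1 + 2*2) + 1/(-5*6)) = 1/(2*(1 + 4) + 1/(-30)) = 1/(2*5 - 1/30) = 1/(10 - 1/30) = 1/(299/30) = 30/299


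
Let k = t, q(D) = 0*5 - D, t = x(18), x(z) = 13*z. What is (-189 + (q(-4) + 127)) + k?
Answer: 176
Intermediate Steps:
t = 234 (t = 13*18 = 234)
q(D) = -D (q(D) = 0 - D = -D)
k = 234
(-189 + (q(-4) + 127)) + k = (-189 + (-1*(-4) + 127)) + 234 = (-189 + (4 + 127)) + 234 = (-189 + 131) + 234 = -58 + 234 = 176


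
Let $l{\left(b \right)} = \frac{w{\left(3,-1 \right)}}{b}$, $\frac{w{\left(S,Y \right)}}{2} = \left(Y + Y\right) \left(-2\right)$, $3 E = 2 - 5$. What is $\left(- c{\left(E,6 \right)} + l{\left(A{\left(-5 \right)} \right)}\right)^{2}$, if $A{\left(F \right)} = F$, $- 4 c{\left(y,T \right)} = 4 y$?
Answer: $\frac{169}{25} \approx 6.76$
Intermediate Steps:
$E = -1$ ($E = \frac{2 - 5}{3} = \frac{1}{3} \left(-3\right) = -1$)
$w{\left(S,Y \right)} = - 8 Y$ ($w{\left(S,Y \right)} = 2 \left(Y + Y\right) \left(-2\right) = 2 \cdot 2 Y \left(-2\right) = 2 \left(- 4 Y\right) = - 8 Y$)
$c{\left(y,T \right)} = - y$ ($c{\left(y,T \right)} = - \frac{4 y}{4} = - y$)
$l{\left(b \right)} = \frac{8}{b}$ ($l{\left(b \right)} = \frac{\left(-8\right) \left(-1\right)}{b} = \frac{8}{b}$)
$\left(- c{\left(E,6 \right)} + l{\left(A{\left(-5 \right)} \right)}\right)^{2} = \left(- \left(-1\right) \left(-1\right) + \frac{8}{-5}\right)^{2} = \left(\left(-1\right) 1 + 8 \left(- \frac{1}{5}\right)\right)^{2} = \left(-1 - \frac{8}{5}\right)^{2} = \left(- \frac{13}{5}\right)^{2} = \frac{169}{25}$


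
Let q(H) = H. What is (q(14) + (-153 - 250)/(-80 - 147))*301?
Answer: 1077881/227 ≈ 4748.4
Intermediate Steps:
(q(14) + (-153 - 250)/(-80 - 147))*301 = (14 + (-153 - 250)/(-80 - 147))*301 = (14 - 403/(-227))*301 = (14 - 403*(-1/227))*301 = (14 + 403/227)*301 = (3581/227)*301 = 1077881/227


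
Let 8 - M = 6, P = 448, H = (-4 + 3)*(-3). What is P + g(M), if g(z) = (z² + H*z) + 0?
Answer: 458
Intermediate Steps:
H = 3 (H = -1*(-3) = 3)
M = 2 (M = 8 - 1*6 = 8 - 6 = 2)
g(z) = z² + 3*z (g(z) = (z² + 3*z) + 0 = z² + 3*z)
P + g(M) = 448 + 2*(3 + 2) = 448 + 2*5 = 448 + 10 = 458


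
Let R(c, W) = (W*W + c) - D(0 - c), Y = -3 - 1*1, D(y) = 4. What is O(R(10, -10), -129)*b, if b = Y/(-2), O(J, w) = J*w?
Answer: -27348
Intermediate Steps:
Y = -4 (Y = -3 - 1 = -4)
R(c, W) = -4 + c + W² (R(c, W) = (W*W + c) - 1*4 = (W² + c) - 4 = (c + W²) - 4 = -4 + c + W²)
b = 2 (b = -4/(-2) = -4*(-½) = 2)
O(R(10, -10), -129)*b = ((-4 + 10 + (-10)²)*(-129))*2 = ((-4 + 10 + 100)*(-129))*2 = (106*(-129))*2 = -13674*2 = -27348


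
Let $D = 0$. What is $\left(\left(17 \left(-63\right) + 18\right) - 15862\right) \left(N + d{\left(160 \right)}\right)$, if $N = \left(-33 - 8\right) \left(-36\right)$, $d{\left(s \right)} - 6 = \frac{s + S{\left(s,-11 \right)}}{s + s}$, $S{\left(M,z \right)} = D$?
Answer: $- \frac{50152975}{2} \approx -2.5076 \cdot 10^{7}$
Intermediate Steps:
$S{\left(M,z \right)} = 0$
$d{\left(s \right)} = \frac{13}{2}$ ($d{\left(s \right)} = 6 + \frac{s + 0}{s + s} = 6 + \frac{s}{2 s} = 6 + s \frac{1}{2 s} = 6 + \frac{1}{2} = \frac{13}{2}$)
$N = 1476$ ($N = \left(-41\right) \left(-36\right) = 1476$)
$\left(\left(17 \left(-63\right) + 18\right) - 15862\right) \left(N + d{\left(160 \right)}\right) = \left(\left(17 \left(-63\right) + 18\right) - 15862\right) \left(1476 + \frac{13}{2}\right) = \left(\left(-1071 + 18\right) - 15862\right) \frac{2965}{2} = \left(-1053 - 15862\right) \frac{2965}{2} = \left(-16915\right) \frac{2965}{2} = - \frac{50152975}{2}$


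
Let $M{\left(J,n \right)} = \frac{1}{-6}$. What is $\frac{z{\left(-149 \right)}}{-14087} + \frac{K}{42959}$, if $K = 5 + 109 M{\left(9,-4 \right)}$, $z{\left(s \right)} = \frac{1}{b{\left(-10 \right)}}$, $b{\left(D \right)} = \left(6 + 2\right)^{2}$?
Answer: $- \frac{35740813}{116191379136} \approx -0.0003076$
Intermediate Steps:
$b{\left(D \right)} = 64$ ($b{\left(D \right)} = 8^{2} = 64$)
$M{\left(J,n \right)} = - \frac{1}{6}$
$z{\left(s \right)} = \frac{1}{64}$
$K = - \frac{79}{6}$ ($K = 5 + 109 \left(- \frac{1}{6}\right) = 5 - \frac{109}{6} = - \frac{79}{6} \approx -13.167$)
$\frac{z{\left(-149 \right)}}{-14087} + \frac{K}{42959} = \frac{1}{64 \left(-14087\right)} - \frac{79}{6 \cdot 42959} = \frac{1}{64} \left(- \frac{1}{14087}\right) - \frac{79}{257754} = - \frac{1}{901568} - \frac{79}{257754} = - \frac{35740813}{116191379136}$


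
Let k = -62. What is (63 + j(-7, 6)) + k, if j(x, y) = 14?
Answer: 15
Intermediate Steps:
(63 + j(-7, 6)) + k = (63 + 14) - 62 = 77 - 62 = 15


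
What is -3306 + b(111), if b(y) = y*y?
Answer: 9015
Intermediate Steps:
b(y) = y²
-3306 + b(111) = -3306 + 111² = -3306 + 12321 = 9015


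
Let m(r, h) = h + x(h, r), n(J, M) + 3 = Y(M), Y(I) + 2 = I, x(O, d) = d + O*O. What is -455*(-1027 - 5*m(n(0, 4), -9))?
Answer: 628810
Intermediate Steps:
x(O, d) = d + O²
Y(I) = -2 + I
n(J, M) = -5 + M (n(J, M) = -3 + (-2 + M) = -5 + M)
m(r, h) = h + r + h² (m(r, h) = h + (r + h²) = h + r + h²)
-455*(-1027 - 5*m(n(0, 4), -9)) = -455*(-1027 - 5*(-9 + (-5 + 4) + (-9)²)) = -455*(-1027 - 5*(-9 - 1 + 81)) = -455*(-1027 - 5*71) = -455*(-1027 - 355) = -455*(-1382) = 628810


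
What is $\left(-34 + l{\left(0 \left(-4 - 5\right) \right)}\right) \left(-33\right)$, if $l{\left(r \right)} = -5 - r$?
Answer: $1287$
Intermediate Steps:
$\left(-34 + l{\left(0 \left(-4 - 5\right) \right)}\right) \left(-33\right) = \left(-34 - \left(5 + 0 \left(-4 - 5\right)\right)\right) \left(-33\right) = \left(-34 - \left(5 + 0 \left(-9\right)\right)\right) \left(-33\right) = \left(-34 - 5\right) \left(-33\right) = \left(-39\right) \left(-33\right) = 1287$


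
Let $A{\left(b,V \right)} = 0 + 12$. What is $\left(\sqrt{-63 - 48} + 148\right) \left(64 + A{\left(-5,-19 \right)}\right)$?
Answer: $11248 + 76 i \sqrt{111} \approx 11248.0 + 800.71 i$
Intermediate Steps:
$A{\left(b,V \right)} = 12$
$\left(\sqrt{-63 - 48} + 148\right) \left(64 + A{\left(-5,-19 \right)}\right) = \left(\sqrt{-63 - 48} + 148\right) \left(64 + 12\right) = \left(\sqrt{-111} + 148\right) 76 = \left(i \sqrt{111} + 148\right) 76 = \left(148 + i \sqrt{111}\right) 76 = 11248 + 76 i \sqrt{111}$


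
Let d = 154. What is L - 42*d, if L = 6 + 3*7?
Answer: -6441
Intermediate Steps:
L = 27 (L = 6 + 21 = 27)
L - 42*d = 27 - 42*154 = 27 - 6468 = -6441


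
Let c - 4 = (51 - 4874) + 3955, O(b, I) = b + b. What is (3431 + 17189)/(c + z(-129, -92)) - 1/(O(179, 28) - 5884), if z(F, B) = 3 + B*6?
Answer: -12660523/867582 ≈ -14.593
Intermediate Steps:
z(F, B) = 3 + 6*B
O(b, I) = 2*b
c = -864 (c = 4 + ((51 - 4874) + 3955) = 4 + (-4823 + 3955) = 4 - 868 = -864)
(3431 + 17189)/(c + z(-129, -92)) - 1/(O(179, 28) - 5884) = (3431 + 17189)/(-864 + (3 + 6*(-92))) - 1/(2*179 - 5884) = 20620/(-864 + (3 - 552)) - 1/(358 - 5884) = 20620/(-864 - 549) - 1/(-5526) = 20620/(-1413) - 1*(-1/5526) = 20620*(-1/1413) + 1/5526 = -20620/1413 + 1/5526 = -12660523/867582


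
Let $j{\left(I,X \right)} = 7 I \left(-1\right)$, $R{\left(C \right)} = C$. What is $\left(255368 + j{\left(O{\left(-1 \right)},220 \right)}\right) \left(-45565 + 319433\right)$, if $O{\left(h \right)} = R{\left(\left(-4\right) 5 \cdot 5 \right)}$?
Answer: $70128831024$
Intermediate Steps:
$O{\left(h \right)} = -100$ ($O{\left(h \right)} = \left(-4\right) 5 \cdot 5 = \left(-20\right) 5 = -100$)
$j{\left(I,X \right)} = - 7 I$
$\left(255368 + j{\left(O{\left(-1 \right)},220 \right)}\right) \left(-45565 + 319433\right) = \left(255368 - -700\right) \left(-45565 + 319433\right) = \left(255368 + 700\right) 273868 = 256068 \cdot 273868 = 70128831024$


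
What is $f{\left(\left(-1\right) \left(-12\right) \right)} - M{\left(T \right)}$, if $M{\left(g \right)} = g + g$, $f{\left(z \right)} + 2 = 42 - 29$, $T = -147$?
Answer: $305$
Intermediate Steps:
$f{\left(z \right)} = 11$ ($f{\left(z \right)} = -2 + \left(42 - 29\right) = -2 + 13 = 11$)
$M{\left(g \right)} = 2 g$
$f{\left(\left(-1\right) \left(-12\right) \right)} - M{\left(T \right)} = 11 - 2 \left(-147\right) = 11 - -294 = 11 + 294 = 305$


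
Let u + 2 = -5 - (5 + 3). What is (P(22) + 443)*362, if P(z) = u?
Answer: 154936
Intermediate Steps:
u = -15 (u = -2 + (-5 - (5 + 3)) = -2 + (-5 - 1*8) = -2 + (-5 - 8) = -2 - 13 = -15)
P(z) = -15
(P(22) + 443)*362 = (-15 + 443)*362 = 428*362 = 154936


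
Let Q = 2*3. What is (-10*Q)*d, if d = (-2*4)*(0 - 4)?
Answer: -1920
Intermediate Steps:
d = 32 (d = -8*(-4) = 32)
Q = 6
(-10*Q)*d = -10*6*32 = -60*32 = -1920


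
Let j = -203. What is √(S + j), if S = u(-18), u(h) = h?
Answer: I*√221 ≈ 14.866*I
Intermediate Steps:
S = -18
√(S + j) = √(-18 - 203) = √(-221) = I*√221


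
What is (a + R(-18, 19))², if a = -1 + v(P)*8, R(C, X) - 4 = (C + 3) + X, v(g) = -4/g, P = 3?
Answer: 121/9 ≈ 13.444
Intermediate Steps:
R(C, X) = 7 + C + X (R(C, X) = 4 + ((C + 3) + X) = 4 + ((3 + C) + X) = 4 + (3 + C + X) = 7 + C + X)
a = -35/3 (a = -1 - 4/3*8 = -1 - 32/3 = -35/3 ≈ -11.667)
(a + R(-18, 19))² = (-35/3 + (7 - 18 + 19))² = (-35/3 + 8)² = (-11/3)² = 121/9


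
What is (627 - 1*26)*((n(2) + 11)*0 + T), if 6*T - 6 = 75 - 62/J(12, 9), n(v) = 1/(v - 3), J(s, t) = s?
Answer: 273455/36 ≈ 7596.0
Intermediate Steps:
n(v) = 1/(-3 + v)
T = 455/36 (T = 1 + (75 - 62/12)/6 = 1 + (75 - 62*1/12)/6 = 1 + (75 - 31/6)/6 = 1 + (⅙)*(419/6) = 1 + 419/36 = 455/36 ≈ 12.639)
(627 - 1*26)*((n(2) + 11)*0 + T) = (627 - 1*26)*((1/(-3 + 2) + 11)*0 + 455/36) = (627 - 26)*((1/(-1) + 11)*0 + 455/36) = 601*((-1 + 11)*0 + 455/36) = 601*(10*0 + 455/36) = 601*(0 + 455/36) = 601*(455/36) = 273455/36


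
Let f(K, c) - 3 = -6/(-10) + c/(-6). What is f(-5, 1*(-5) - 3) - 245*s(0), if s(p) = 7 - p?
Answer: -25651/15 ≈ -1710.1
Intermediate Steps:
f(K, c) = 18/5 - c/6 (f(K, c) = 3 + (-6/(-10) + c/(-6)) = 3 + (-6*(-⅒) + c*(-⅙)) = 3 + (⅗ - c/6) = 18/5 - c/6)
f(-5, 1*(-5) - 3) - 245*s(0) = (18/5 - (1*(-5) - 3)/6) - 245*(7 - 1*0) = (18/5 - (-5 - 3)/6) - 245*(7 + 0) = (18/5 - ⅙*(-8)) - 245*7 = (18/5 + 4/3) - 1715 = 74/15 - 1715 = -25651/15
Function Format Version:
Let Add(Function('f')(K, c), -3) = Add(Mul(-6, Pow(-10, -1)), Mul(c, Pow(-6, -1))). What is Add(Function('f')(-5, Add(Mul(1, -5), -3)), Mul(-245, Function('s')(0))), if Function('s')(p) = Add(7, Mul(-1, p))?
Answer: Rational(-25651, 15) ≈ -1710.1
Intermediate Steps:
Function('f')(K, c) = Add(Rational(18, 5), Mul(Rational(-1, 6), c)) (Function('f')(K, c) = Add(3, Add(Mul(-6, Pow(-10, -1)), Mul(c, Pow(-6, -1)))) = Add(3, Add(Mul(-6, Rational(-1, 10)), Mul(c, Rational(-1, 6)))) = Add(3, Add(Rational(3, 5), Mul(Rational(-1, 6), c))) = Add(Rational(18, 5), Mul(Rational(-1, 6), c)))
Add(Function('f')(-5, Add(Mul(1, -5), -3)), Mul(-245, Function('s')(0))) = Add(Add(Rational(18, 5), Mul(Rational(-1, 6), Add(Mul(1, -5), -3))), Mul(-245, Add(7, Mul(-1, 0)))) = Add(Add(Rational(18, 5), Mul(Rational(-1, 6), Add(-5, -3))), Mul(-245, Add(7, 0))) = Add(Add(Rational(18, 5), Mul(Rational(-1, 6), -8)), Mul(-245, 7)) = Add(Add(Rational(18, 5), Rational(4, 3)), -1715) = Add(Rational(74, 15), -1715) = Rational(-25651, 15)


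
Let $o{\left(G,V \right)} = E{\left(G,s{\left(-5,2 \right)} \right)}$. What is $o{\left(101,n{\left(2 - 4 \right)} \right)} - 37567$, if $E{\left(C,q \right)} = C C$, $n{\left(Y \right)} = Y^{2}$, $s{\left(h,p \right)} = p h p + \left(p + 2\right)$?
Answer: $-27366$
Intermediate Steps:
$s{\left(h,p \right)} = 2 + p + h p^{2}$ ($s{\left(h,p \right)} = h p p + \left(2 + p\right) = h p^{2} + \left(2 + p\right) = 2 + p + h p^{2}$)
$E{\left(C,q \right)} = C^{2}$
$o{\left(G,V \right)} = G^{2}$
$o{\left(101,n{\left(2 - 4 \right)} \right)} - 37567 = 101^{2} - 37567 = 10201 - 37567 = -27366$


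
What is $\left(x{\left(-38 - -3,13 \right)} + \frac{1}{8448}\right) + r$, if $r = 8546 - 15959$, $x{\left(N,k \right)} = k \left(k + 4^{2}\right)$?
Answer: $- \frac{59440127}{8448} \approx -7036.0$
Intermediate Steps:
$x{\left(N,k \right)} = k \left(16 + k\right)$ ($x{\left(N,k \right)} = k \left(k + 16\right) = k \left(16 + k\right)$)
$r = -7413$
$\left(x{\left(-38 - -3,13 \right)} + \frac{1}{8448}\right) + r = \left(13 \left(16 + 13\right) + \frac{1}{8448}\right) - 7413 = \left(13 \cdot 29 + \frac{1}{8448}\right) - 7413 = \left(377 + \frac{1}{8448}\right) - 7413 = \frac{3184897}{8448} - 7413 = - \frac{59440127}{8448}$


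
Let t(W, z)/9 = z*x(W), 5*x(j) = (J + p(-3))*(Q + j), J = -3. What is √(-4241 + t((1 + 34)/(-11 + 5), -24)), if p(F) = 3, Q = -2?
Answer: I*√4241 ≈ 65.123*I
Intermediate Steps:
x(j) = 0 (x(j) = ((-3 + 3)*(-2 + j))/5 = (0*(-2 + j))/5 = (⅕)*0 = 0)
t(W, z) = 0 (t(W, z) = 9*(z*0) = 9*0 = 0)
√(-4241 + t((1 + 34)/(-11 + 5), -24)) = √(-4241 + 0) = √(-4241) = I*√4241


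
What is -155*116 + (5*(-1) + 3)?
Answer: -17982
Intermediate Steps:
-155*116 + (5*(-1) + 3) = -17980 + (-5 + 3) = -17980 - 2 = -17982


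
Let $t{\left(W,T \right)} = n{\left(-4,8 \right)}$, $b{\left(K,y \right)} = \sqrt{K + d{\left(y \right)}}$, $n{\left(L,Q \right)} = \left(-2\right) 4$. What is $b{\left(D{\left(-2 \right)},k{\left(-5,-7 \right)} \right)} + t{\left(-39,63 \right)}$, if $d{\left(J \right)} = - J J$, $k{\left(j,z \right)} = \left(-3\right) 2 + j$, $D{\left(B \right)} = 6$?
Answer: $-8 + i \sqrt{115} \approx -8.0 + 10.724 i$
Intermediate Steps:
$k{\left(j,z \right)} = -6 + j$
$d{\left(J \right)} = - J^{2}$
$n{\left(L,Q \right)} = -8$
$b{\left(K,y \right)} = \sqrt{K - y^{2}}$
$t{\left(W,T \right)} = -8$
$b{\left(D{\left(-2 \right)},k{\left(-5,-7 \right)} \right)} + t{\left(-39,63 \right)} = \sqrt{6 - \left(-6 - 5\right)^{2}} - 8 = \sqrt{6 - \left(-11\right)^{2}} - 8 = \sqrt{6 - 121} - 8 = \sqrt{-115} - 8 = i \sqrt{115} - 8 = -8 + i \sqrt{115}$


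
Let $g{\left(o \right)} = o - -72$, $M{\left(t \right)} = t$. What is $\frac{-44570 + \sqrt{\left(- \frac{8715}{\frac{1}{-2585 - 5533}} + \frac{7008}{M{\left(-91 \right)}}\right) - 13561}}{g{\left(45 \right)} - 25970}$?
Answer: $\frac{44570}{25853} - \frac{\sqrt{585754315601}}{2352623} \approx 1.3987$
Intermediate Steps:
$g{\left(o \right)} = 72 + o$ ($g{\left(o \right)} = o + 72 = 72 + o$)
$\frac{-44570 + \sqrt{\left(- \frac{8715}{\frac{1}{-2585 - 5533}} + \frac{7008}{M{\left(-91 \right)}}\right) - 13561}}{g{\left(45 \right)} - 25970} = \frac{-44570 + \sqrt{\left(- \frac{8715}{\frac{1}{-2585 - 5533}} + \frac{7008}{-91}\right) - 13561}}{\left(72 + 45\right) - 25970} = \frac{-44570 + \sqrt{\left(- \frac{8715}{\frac{1}{-8118}} + 7008 \left(- \frac{1}{91}\right)\right) - 13561}}{117 - 25970} = \frac{-44570 + \sqrt{\left(- \frac{8715}{- \frac{1}{8118}} - \frac{7008}{91}\right) - 13561}}{-25853} = \left(-44570 + \sqrt{\left(\left(-8715\right) \left(-8118\right) - \frac{7008}{91}\right) - 13561}\right) \left(- \frac{1}{25853}\right) = \left(-44570 + \sqrt{\left(70748370 - \frac{7008}{91}\right) - 13561}\right) \left(- \frac{1}{25853}\right) = \left(-44570 + \sqrt{\frac{6438094662}{91} - 13561}\right) \left(- \frac{1}{25853}\right) = \left(-44570 + \sqrt{\frac{6436860611}{91}}\right) \left(- \frac{1}{25853}\right) = \left(-44570 + \frac{\sqrt{585754315601}}{91}\right) \left(- \frac{1}{25853}\right) = \frac{44570}{25853} - \frac{\sqrt{585754315601}}{2352623}$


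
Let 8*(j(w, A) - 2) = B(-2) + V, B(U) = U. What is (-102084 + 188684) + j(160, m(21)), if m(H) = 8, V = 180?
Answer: 346497/4 ≈ 86624.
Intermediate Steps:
j(w, A) = 97/4 (j(w, A) = 2 + (-2 + 180)/8 = 2 + (1/8)*178 = 2 + 89/4 = 97/4)
(-102084 + 188684) + j(160, m(21)) = (-102084 + 188684) + 97/4 = 86600 + 97/4 = 346497/4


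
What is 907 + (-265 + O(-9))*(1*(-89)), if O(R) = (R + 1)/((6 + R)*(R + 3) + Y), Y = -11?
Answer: 172156/7 ≈ 24594.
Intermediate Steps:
O(R) = (1 + R)/(-11 + (3 + R)*(6 + R)) (O(R) = (R + 1)/((6 + R)*(R + 3) - 11) = (1 + R)/((6 + R)*(3 + R) - 11) = (1 + R)/((3 + R)*(6 + R) - 11) = (1 + R)/(-11 + (3 + R)*(6 + R)))
907 + (-265 + O(-9))*(1*(-89)) = 907 + (-265 + (1 - 9)/(7 + (-9)² + 9*(-9)))*(1*(-89)) = 907 + (-265 - 8/(7 + 81 - 81))*(-89) = 907 + (-265 - 8/7)*(-89) = 907 - 1863/7*(-89) = 907 + 165807/7 = 172156/7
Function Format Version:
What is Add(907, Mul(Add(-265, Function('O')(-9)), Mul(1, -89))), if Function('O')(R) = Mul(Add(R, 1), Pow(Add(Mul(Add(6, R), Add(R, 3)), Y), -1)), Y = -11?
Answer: Rational(172156, 7) ≈ 24594.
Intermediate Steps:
Function('O')(R) = Mul(Pow(Add(-11, Mul(Add(3, R), Add(6, R))), -1), Add(1, R)) (Function('O')(R) = Mul(Add(R, 1), Pow(Add(Mul(Add(6, R), Add(R, 3)), -11), -1)) = Mul(Add(1, R), Pow(Add(Mul(Add(6, R), Add(3, R)), -11), -1)) = Mul(Add(1, R), Pow(Add(Mul(Add(3, R), Add(6, R)), -11), -1)) = Mul(Add(1, R), Pow(Add(-11, Mul(Add(3, R), Add(6, R))), -1)) = Mul(Pow(Add(-11, Mul(Add(3, R), Add(6, R))), -1), Add(1, R)))
Add(907, Mul(Add(-265, Function('O')(-9)), Mul(1, -89))) = Add(907, Mul(Add(-265, Mul(Pow(Add(7, Pow(-9, 2), Mul(9, -9)), -1), Add(1, -9))), Mul(1, -89))) = Add(907, Mul(Add(-265, Mul(Pow(Add(7, 81, -81), -1), -8)), -89)) = Add(907, Mul(Add(-265, Mul(Pow(7, -1), -8)), -89)) = Add(907, Mul(Add(-265, Mul(Rational(1, 7), -8)), -89)) = Add(907, Mul(Add(-265, Rational(-8, 7)), -89)) = Add(907, Mul(Rational(-1863, 7), -89)) = Add(907, Rational(165807, 7)) = Rational(172156, 7)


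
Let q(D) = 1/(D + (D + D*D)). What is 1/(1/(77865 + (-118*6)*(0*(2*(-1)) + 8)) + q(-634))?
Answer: 28930074288/472889 ≈ 61177.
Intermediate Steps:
q(D) = 1/(D² + 2*D) (q(D) = 1/(D + (D + D²)) = 1/(D² + 2*D))
1/(1/(77865 + (-118*6)*(0*(2*(-1)) + 8)) + q(-634)) = 1/(1/(77865 + (-118*6)*(0*(2*(-1)) + 8)) + 1/((-634)*(2 - 634))) = 1/(1/(77865 - 708*(0*(-2) + 8)) - 1/634/(-632)) = 1/(1/(77865 - 708*(0 + 8)) - 1/634*(-1/632)) = 1/(1/(77865 - 708*8) + 1/400688) = 1/(1/(77865 - 5664) + 1/400688) = 1/(1/72201 + 1/400688) = 1/(472889/28930074288) = 28930074288/472889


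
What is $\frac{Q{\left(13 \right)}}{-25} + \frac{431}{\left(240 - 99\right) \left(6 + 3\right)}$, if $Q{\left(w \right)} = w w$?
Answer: $- \frac{203686}{31725} \approx -6.4204$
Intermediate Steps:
$Q{\left(w \right)} = w^{2}$
$\frac{Q{\left(13 \right)}}{-25} + \frac{431}{\left(240 - 99\right) \left(6 + 3\right)} = \frac{13^{2}}{-25} + \frac{431}{\left(240 - 99\right) \left(6 + 3\right)} = 169 \left(- \frac{1}{25}\right) + \frac{431}{141 \cdot 9} = - \frac{169}{25} + \frac{431}{1269} = - \frac{203686}{31725}$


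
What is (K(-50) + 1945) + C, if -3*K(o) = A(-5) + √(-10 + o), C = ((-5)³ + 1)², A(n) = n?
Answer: 51968/3 - 2*I*√15/3 ≈ 17323.0 - 2.582*I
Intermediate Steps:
C = 15376 (C = (-125 + 1)² = (-124)² = 15376)
K(o) = 5/3 - √(-10 + o)/3 (K(o) = -(-5 + √(-10 + o))/3 = 5/3 - √(-10 + o)/3)
(K(-50) + 1945) + C = ((5/3 - √(-10 - 50)/3) + 1945) + 15376 = ((5/3 - 2*I*√15/3) + 1945) + 15376 = (5840/3 - 2*I*√15/3) + 15376 = 51968/3 - 2*I*√15/3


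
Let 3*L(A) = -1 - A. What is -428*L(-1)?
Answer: 0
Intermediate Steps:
L(A) = -⅓ - A/3 (L(A) = (-1 - A)/3 = -⅓ - A/3)
-428*L(-1) = -428*(-⅓ - ⅓*(-1)) = -428*(-⅓ + ⅓) = -428*0 = 0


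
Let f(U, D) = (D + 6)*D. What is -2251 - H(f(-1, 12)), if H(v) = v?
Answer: -2467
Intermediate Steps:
f(U, D) = D*(6 + D) (f(U, D) = (6 + D)*D = D*(6 + D))
-2251 - H(f(-1, 12)) = -2251 - 12*(6 + 12) = -2251 - 12*18 = -2251 - 1*216 = -2251 - 216 = -2467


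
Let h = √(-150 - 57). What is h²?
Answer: -207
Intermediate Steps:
h = 3*I*√23 (h = √(-207) = 3*I*√23 ≈ 14.387*I)
h² = (3*I*√23)² = -207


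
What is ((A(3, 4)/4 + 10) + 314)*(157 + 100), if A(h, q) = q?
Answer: 83525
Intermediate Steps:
((A(3, 4)/4 + 10) + 314)*(157 + 100) = ((4/4 + 10) + 314)*(157 + 100) = (((1/4)*4 + 10) + 314)*257 = ((1 + 10) + 314)*257 = (11 + 314)*257 = 325*257 = 83525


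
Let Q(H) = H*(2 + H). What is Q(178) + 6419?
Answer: 38459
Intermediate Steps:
Q(178) + 6419 = 178*(2 + 178) + 6419 = 178*180 + 6419 = 32040 + 6419 = 38459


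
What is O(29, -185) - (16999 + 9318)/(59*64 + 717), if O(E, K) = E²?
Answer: 3752296/4493 ≈ 835.14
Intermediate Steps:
O(29, -185) - (16999 + 9318)/(59*64 + 717) = 29² - (16999 + 9318)/(59*64 + 717) = 841 - 26317/(3776 + 717) = 841 - 26317/4493 = 3752296/4493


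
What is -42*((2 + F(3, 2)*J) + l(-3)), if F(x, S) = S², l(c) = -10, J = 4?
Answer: -336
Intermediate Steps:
-42*((2 + F(3, 2)*J) + l(-3)) = -42*((2 + 2²*4) - 10) = -42*((2 + 4*4) - 10) = -42*((2 + 16) - 10) = -42*(18 - 10) = -42*8 = -336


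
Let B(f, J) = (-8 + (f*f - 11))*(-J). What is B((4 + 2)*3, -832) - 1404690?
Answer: -1150930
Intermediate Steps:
B(f, J) = -J*(-19 + f**2) (B(f, J) = (-8 + (f**2 - 11))*(-J) = (-8 + (-11 + f**2))*(-J) = (-19 + f**2)*(-J) = -J*(-19 + f**2))
B((4 + 2)*3, -832) - 1404690 = -832*(19 - ((4 + 2)*3)**2) - 1404690 = -832*(19 - (6*3)**2) - 1404690 = -832*(19 - 1*18**2) - 1404690 = -832*(19 - 1*324) - 1404690 = -832*(19 - 324) - 1404690 = -832*(-305) - 1404690 = 253760 - 1404690 = -1150930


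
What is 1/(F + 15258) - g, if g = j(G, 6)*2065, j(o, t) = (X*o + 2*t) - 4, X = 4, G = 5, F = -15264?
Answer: -346921/6 ≈ -57820.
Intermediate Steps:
j(o, t) = -4 + 2*t + 4*o (j(o, t) = (4*o + 2*t) - 4 = (2*t + 4*o) - 4 = -4 + 2*t + 4*o)
g = 57820 (g = (-4 + 2*6 + 4*5)*2065 = (-4 + 12 + 20)*2065 = 28*2065 = 57820)
1/(F + 15258) - g = 1/(-15264 + 15258) - 1*57820 = 1/(-6) - 57820 = -⅙ - 57820 = -346921/6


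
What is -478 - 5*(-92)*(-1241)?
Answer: -571338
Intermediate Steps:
-478 - 5*(-92)*(-1241) = -478 + 460*(-1241) = -478 - 570860 = -571338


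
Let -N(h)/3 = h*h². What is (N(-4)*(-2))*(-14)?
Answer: 5376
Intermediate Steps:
N(h) = -3*h³ (N(h) = -3*h*h² = -3*h³)
(N(-4)*(-2))*(-14) = (-3*(-4)³*(-2))*(-14) = (-3*(-64)*(-2))*(-14) = (192*(-2))*(-14) = -384*(-14) = 5376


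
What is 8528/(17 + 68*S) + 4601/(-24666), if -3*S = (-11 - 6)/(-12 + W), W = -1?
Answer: -8205982565/12160338 ≈ -674.82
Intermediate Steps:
S = -17/39 (S = -(-11 - 6)/(3*(-12 - 1)) = -(-17)/(3*(-13)) = -(-17)*(-1)/(3*13) = -⅓*17/13 = -17/39 ≈ -0.43590)
8528/(17 + 68*S) + 4601/(-24666) = 8528/(17 + 68*(-17/39)) + 4601/(-24666) = 8528/(17 - 1156/39) + 4601*(-1/24666) = 8528/(-493/39) - 4601/24666 = 8528*(-39/493) - 4601/24666 = -332592/493 - 4601/24666 = -8205982565/12160338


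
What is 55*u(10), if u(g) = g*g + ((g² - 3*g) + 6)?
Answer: 9680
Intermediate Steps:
u(g) = 6 - 3*g + 2*g² (u(g) = g² + (6 + g² - 3*g) = 6 - 3*g + 2*g²)
55*u(10) = 55*(6 - 3*10 + 2*10²) = 55*(6 - 30 + 2*100) = 55*(6 - 30 + 200) = 55*176 = 9680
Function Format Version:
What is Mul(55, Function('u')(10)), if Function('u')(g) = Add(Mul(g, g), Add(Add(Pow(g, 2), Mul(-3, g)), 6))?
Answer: 9680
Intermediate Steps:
Function('u')(g) = Add(6, Mul(-3, g), Mul(2, Pow(g, 2))) (Function('u')(g) = Add(Pow(g, 2), Add(6, Pow(g, 2), Mul(-3, g))) = Add(6, Mul(-3, g), Mul(2, Pow(g, 2))))
Mul(55, Function('u')(10)) = Mul(55, Add(6, Mul(-3, 10), Mul(2, Pow(10, 2)))) = Mul(55, Add(6, -30, Mul(2, 100))) = Mul(55, Add(6, -30, 200)) = Mul(55, 176) = 9680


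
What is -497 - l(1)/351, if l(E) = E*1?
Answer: -174448/351 ≈ -497.00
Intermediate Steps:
l(E) = E
-497 - l(1)/351 = -497 - 1/351 = -174448/351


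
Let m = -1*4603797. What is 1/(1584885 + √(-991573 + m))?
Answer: 316977/502373211719 - I*√5595370/2511866058595 ≈ 6.3096e-7 - 9.4171e-10*I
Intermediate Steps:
m = -4603797
1/(1584885 + √(-991573 + m)) = 1/(1584885 + √(-991573 - 4603797)) = 1/(1584885 + √(-5595370)) = 1/(1584885 + I*√5595370)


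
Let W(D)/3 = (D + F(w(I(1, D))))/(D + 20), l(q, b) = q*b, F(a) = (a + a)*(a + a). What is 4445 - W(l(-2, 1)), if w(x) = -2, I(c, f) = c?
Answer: 13328/3 ≈ 4442.7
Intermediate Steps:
F(a) = 4*a² (F(a) = (2*a)*(2*a) = 4*a²)
l(q, b) = b*q
W(D) = 3*(16 + D)/(20 + D) (W(D) = 3*((D + 4*(-2)²)/(D + 20)) = 3*((D + 4*4)/(20 + D)) = 3*((D + 16)/(20 + D)) = 3*((16 + D)/(20 + D)) = 3*(16 + D)/(20 + D))
4445 - W(l(-2, 1)) = 4445 - 3*(16 + 1*(-2))/(20 + 1*(-2)) = 4445 - 3*(16 - 2)/(20 - 2) = 4445 - 3*14/18 = 4445 - 1*7/3 = 4445 - 7/3 = 13328/3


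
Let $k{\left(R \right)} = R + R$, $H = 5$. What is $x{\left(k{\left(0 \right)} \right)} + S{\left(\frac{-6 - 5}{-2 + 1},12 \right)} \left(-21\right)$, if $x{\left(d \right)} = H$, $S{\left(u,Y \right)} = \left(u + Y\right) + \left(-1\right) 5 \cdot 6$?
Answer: $152$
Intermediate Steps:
$S{\left(u,Y \right)} = -30 + Y + u$ ($S{\left(u,Y \right)} = \left(Y + u\right) - 30 = -30 + Y + u$)
$k{\left(R \right)} = 2 R$
$x{\left(d \right)} = 5$
$x{\left(k{\left(0 \right)} \right)} + S{\left(\frac{-6 - 5}{-2 + 1},12 \right)} \left(-21\right) = 5 + \left(-30 + 12 + \frac{-6 - 5}{-2 + 1}\right) \left(-21\right) = 5 + \left(-30 + 12 - \frac{11}{-1}\right) \left(-21\right) = 5 + \left(-30 + 12 - -11\right) \left(-21\right) = 5 + \left(-30 + 12 + 11\right) \left(-21\right) = 5 - -147 = 5 + 147 = 152$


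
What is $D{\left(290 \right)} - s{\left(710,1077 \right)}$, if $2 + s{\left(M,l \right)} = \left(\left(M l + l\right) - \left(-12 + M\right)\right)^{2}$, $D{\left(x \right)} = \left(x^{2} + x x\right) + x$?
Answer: $-585299803909$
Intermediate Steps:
$D{\left(x \right)} = x + 2 x^{2}$ ($D{\left(x \right)} = \left(x^{2} + x^{2}\right) + x = 2 x^{2} + x = x + 2 x^{2}$)
$s{\left(M,l \right)} = -2 + \left(12 + l - M + M l\right)^{2}$ ($s{\left(M,l \right)} = -2 + \left(\left(M l + l\right) - \left(-12 + M\right)\right)^{2} = -2 + \left(\left(l + M l\right) - \left(-12 + M\right)\right)^{2} = -2 + \left(12 + l - M + M l\right)^{2}$)
$D{\left(290 \right)} - s{\left(710,1077 \right)} = 290 \left(1 + 2 \cdot 290\right) - \left(-2 + \left(12 + 1077 - 710 + 710 \cdot 1077\right)^{2}\right) = 290 \left(1 + 580\right) - \left(-2 + \left(12 + 1077 - 710 + 764670\right)^{2}\right) = 290 \cdot 581 - \left(-2 + 765049^{2}\right) = 168490 - \left(-2 + 585299972401\right) = 168490 - 585299972399 = -585299803909$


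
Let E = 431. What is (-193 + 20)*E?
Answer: -74563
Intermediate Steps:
(-193 + 20)*E = (-193 + 20)*431 = -173*431 = -74563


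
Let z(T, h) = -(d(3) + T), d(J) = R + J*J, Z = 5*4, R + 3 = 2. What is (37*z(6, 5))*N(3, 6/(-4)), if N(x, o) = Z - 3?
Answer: -8806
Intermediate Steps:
R = -1 (R = -3 + 2 = -1)
Z = 20
N(x, o) = 17 (N(x, o) = 20 - 3 = 17)
d(J) = -1 + J² (d(J) = -1 + J*J = -1 + J²)
z(T, h) = -8 - T (z(T, h) = -((-1 + 3²) + T) = -((-1 + 9) + T) = -(8 + T) = -8 - T)
(37*z(6, 5))*N(3, 6/(-4)) = (37*(-8 - 1*6))*17 = (37*(-8 - 6))*17 = (37*(-14))*17 = -518*17 = -8806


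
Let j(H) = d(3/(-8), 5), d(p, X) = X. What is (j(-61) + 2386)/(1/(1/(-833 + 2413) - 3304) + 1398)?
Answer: 12481782729/7298004382 ≈ 1.7103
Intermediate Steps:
j(H) = 5
(j(-61) + 2386)/(1/(1/(-833 + 2413) - 3304) + 1398) = (5 + 2386)/(1/(1/(-833 + 2413) - 3304) + 1398) = 2391/(1/(1/1580 - 3304) + 1398) = 2391/(1/(-5220319/1580) + 1398) = 2391/(-1580/5220319 + 1398) = 2391/(7298004382/5220319) = 2391*(5220319/7298004382) = 12481782729/7298004382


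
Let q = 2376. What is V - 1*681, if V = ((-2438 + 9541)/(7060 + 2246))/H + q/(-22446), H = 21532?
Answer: -170187815283047/249869859624 ≈ -681.11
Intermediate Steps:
V = -26440879103/249869859624 (V = ((-2438 + 9541)/(7060 + 2246))/21532 + 2376/(-22446) = (7103/9306)*(1/21532) + 2376*(-1/22446) = (7103*(1/9306))*(1/21532) - 132/1247 = (7103/9306)*(1/21532) - 132/1247 = 7103/200376792 - 132/1247 = -26440879103/249869859624 ≈ -0.10582)
V - 1*681 = -26440879103/249869859624 - 1*681 = -26440879103/249869859624 - 681 = -170187815283047/249869859624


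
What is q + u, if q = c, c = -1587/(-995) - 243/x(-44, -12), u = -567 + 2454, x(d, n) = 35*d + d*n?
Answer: 1901943609/1006940 ≈ 1888.8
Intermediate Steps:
u = 1887
c = 1847829/1006940 (c = -1587/(-995) - 243*(-1/(44*(35 - 12))) = -1587*(-1/995) - 243/((-44*23)) = 1587/995 - 243/(-1012) = 1587/995 - 243*(-1/1012) = 1587/995 + 243/1012 = 1847829/1006940 ≈ 1.8351)
q = 1847829/1006940 ≈ 1.8351
q + u = 1847829/1006940 + 1887 = 1901943609/1006940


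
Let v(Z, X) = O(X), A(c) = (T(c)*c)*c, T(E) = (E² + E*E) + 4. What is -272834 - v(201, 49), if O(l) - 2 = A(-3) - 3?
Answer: -273031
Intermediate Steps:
T(E) = 4 + 2*E² (T(E) = (E² + E²) + 4 = 2*E² + 4 = 4 + 2*E²)
A(c) = c²*(4 + 2*c²) (A(c) = ((4 + 2*c²)*c)*c = (c*(4 + 2*c²))*c = c²*(4 + 2*c²))
O(l) = 197 (O(l) = 2 + (2*(-3)²*(2 + (-3)²) - 3) = 2 + (2*9*(2 + 9) - 3) = 2 + (2*9*11 - 3) = 2 + (198 - 3) = 2 + 195 = 197)
v(Z, X) = 197
-272834 - v(201, 49) = -272834 - 1*197 = -272834 - 197 = -273031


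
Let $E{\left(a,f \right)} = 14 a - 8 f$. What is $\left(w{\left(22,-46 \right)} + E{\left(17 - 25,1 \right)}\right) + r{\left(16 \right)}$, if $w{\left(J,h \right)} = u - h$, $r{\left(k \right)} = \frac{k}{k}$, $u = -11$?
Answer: $-84$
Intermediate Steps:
$r{\left(k \right)} = 1$
$w{\left(J,h \right)} = -11 - h$
$E{\left(a,f \right)} = - 8 f + 14 a$
$\left(w{\left(22,-46 \right)} + E{\left(17 - 25,1 \right)}\right) + r{\left(16 \right)} = \left(\left(-11 - -46\right) + \left(\left(-8\right) 1 + 14 \left(17 - 25\right)\right)\right) + 1 = \left(\left(-11 + 46\right) + \left(-8 + 14 \left(17 - 25\right)\right)\right) + 1 = \left(35 + \left(-8 + 14 \left(-8\right)\right)\right) + 1 = \left(35 - 120\right) + 1 = -85 + 1 = -84$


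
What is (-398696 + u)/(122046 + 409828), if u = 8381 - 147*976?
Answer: -533787/531874 ≈ -1.0036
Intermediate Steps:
u = -135091 (u = 8381 - 143472 = -135091)
(-398696 + u)/(122046 + 409828) = (-398696 - 135091)/(122046 + 409828) = -533787/531874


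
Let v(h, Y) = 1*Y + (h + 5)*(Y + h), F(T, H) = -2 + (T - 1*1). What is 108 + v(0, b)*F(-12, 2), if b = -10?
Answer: 1008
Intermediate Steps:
F(T, H) = -3 + T (F(T, H) = -2 + (T - 1) = -2 + (-1 + T) = -3 + T)
v(h, Y) = Y + (5 + h)*(Y + h)
108 + v(0, b)*F(-12, 2) = 108 + (0**2 + 5*0 + 6*(-10) - 10*0)*(-3 - 12) = 108 + (0 + 0 - 60 + 0)*(-15) = 108 - 60*(-15) = 108 + 900 = 1008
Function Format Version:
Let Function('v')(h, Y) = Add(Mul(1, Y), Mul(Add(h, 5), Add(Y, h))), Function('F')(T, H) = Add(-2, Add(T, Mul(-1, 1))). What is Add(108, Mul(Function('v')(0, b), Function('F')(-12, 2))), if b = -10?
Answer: 1008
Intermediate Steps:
Function('F')(T, H) = Add(-3, T) (Function('F')(T, H) = Add(-2, Add(T, -1)) = Add(-2, Add(-1, T)) = Add(-3, T))
Function('v')(h, Y) = Add(Y, Mul(Add(5, h), Add(Y, h)))
Add(108, Mul(Function('v')(0, b), Function('F')(-12, 2))) = Add(108, Mul(Add(Pow(0, 2), Mul(5, 0), Mul(6, -10), Mul(-10, 0)), Add(-3, -12))) = Add(108, Mul(Add(0, 0, -60, 0), -15)) = Add(108, Mul(-60, -15)) = Add(108, 900) = 1008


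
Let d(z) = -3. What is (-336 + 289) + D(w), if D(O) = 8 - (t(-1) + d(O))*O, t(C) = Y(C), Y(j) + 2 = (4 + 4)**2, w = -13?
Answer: 728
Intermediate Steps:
Y(j) = 62 (Y(j) = -2 + (4 + 4)**2 = -2 + 8**2 = -2 + 64 = 62)
t(C) = 62
D(O) = 8 - 59*O (D(O) = 8 - (62 - 3)*O = 8 - 59*O)
(-336 + 289) + D(w) = (-336 + 289) + (8 - 59*(-13)) = -47 + (8 + 767) = -47 + 775 = 728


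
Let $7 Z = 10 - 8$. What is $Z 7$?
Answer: $2$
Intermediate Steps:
$Z = \frac{2}{7}$ ($Z = \frac{10 - 8}{7} = \frac{1}{7} \cdot 2 = \frac{2}{7} \approx 0.28571$)
$Z 7 = \frac{2}{7} \cdot 7 = 2$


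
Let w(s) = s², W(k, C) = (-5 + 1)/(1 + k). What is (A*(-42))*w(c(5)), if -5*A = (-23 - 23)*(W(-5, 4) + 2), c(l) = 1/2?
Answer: -1449/5 ≈ -289.80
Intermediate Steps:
W(k, C) = -4/(1 + k)
c(l) = ½
A = 138/5 (A = -(-23 - 23)*(-4/(1 - 5) + 2)/5 = -(-46)*(-4/(-4) + 2)/5 = -(-46)*(-4*(-¼) + 2)/5 = -(-46)*(1 + 2)/5 = -(-46)*3/5 = -⅕*(-138) = 138/5 ≈ 27.600)
(A*(-42))*w(c(5)) = ((138/5)*(-42))*(½)² = -5796/5*¼ = -1449/5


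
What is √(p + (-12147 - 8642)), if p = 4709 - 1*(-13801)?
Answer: I*√2279 ≈ 47.739*I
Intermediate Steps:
p = 18510 (p = 4709 + 13801 = 18510)
√(p + (-12147 - 8642)) = √(18510 + (-12147 - 8642)) = √(18510 - 20789) = √(-2279) = I*√2279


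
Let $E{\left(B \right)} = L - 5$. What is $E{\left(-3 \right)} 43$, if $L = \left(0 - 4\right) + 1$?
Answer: $-344$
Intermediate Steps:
$L = -3$ ($L = -4 + 1 = -3$)
$E{\left(B \right)} = -8$ ($E{\left(B \right)} = -3 - 5 = -8$)
$E{\left(-3 \right)} 43 = \left(-8\right) 43 = -344$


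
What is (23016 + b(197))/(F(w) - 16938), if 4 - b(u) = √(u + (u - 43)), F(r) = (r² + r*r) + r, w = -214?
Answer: 1151/3722 - 3*√39/74440 ≈ 0.30899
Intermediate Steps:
F(r) = r + 2*r² (F(r) = (r² + r²) + r = 2*r² + r = r + 2*r²)
b(u) = 4 - √(-43 + 2*u) (b(u) = 4 - √(u + (u - 43)) = 4 - √(u + (-43 + u)) = 4 - √(-43 + 2*u))
(23016 + b(197))/(F(w) - 16938) = (23016 + (4 - √(-43 + 2*197)))/(-214*(1 + 2*(-214)) - 16938) = (23016 + (4 - √(-43 + 394)))/(-214*(1 - 428) - 16938) = (23016 + (4 - √351))/(-214*(-427) - 16938) = (23016 + (4 - 3*√39))/(91378 - 16938) = (23016 + (4 - 3*√39))/74440 = (23020 - 3*√39)*(1/74440) = 1151/3722 - 3*√39/74440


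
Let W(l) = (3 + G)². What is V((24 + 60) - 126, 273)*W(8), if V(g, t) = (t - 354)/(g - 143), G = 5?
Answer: 5184/185 ≈ 28.022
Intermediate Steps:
W(l) = 64 (W(l) = (3 + 5)² = 8² = 64)
V(g, t) = (-354 + t)/(-143 + g)
V((24 + 60) - 126, 273)*W(8) = ((-354 + 273)/(-143 + ((24 + 60) - 126)))*64 = (-81/(-143 + (84 - 126)))*64 = (-81/(-143 - 42))*64 = (-81/(-185))*64 = -1/185*(-81)*64 = (81/185)*64 = 5184/185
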